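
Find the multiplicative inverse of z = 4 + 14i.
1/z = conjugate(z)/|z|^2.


|z|^2 = 16+196 = 212
1/z = (4 - 14i)/212

1/z = 0.0189 - 0.0660i


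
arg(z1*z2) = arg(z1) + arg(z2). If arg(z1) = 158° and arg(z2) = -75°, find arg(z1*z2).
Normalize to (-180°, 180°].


arg(z1*z2) = 158° - 75° = 83°
Normalized to (-180°, 180°]: 83°

83°


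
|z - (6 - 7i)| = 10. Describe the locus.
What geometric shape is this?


|z - z0| = r is a circle with center z0 and radius r.
Center = (6, -7), radius = 10

Circle with center (6, -7) and radius 10


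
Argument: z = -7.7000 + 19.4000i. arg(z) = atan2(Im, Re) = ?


Re = -7.7, Im = 19.4
arg = atan2(19.4, -7.7) = 111.6485 degrees

arg(z) = 111.6485 degrees


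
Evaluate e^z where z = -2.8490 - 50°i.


e^-2.8490 = 0.0579
cos(-50°) = 0.6428
sin(-50°) = -0.766
Real = 0.0579*0.6428 = 0.0372
Imag = 0.0579*(-0.766) = -0.0444

0.0372 - 0.0444i


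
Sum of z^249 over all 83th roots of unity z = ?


The roots are w_k = w^k with w = e^(2*pi*i/83), and (w^k)^249 = (w^249)^k.
So S = 1 + u + u^2 + ... + u^(82) with u = w^249.
249 = 3*83 + 0, so 249 is a multiple of 83 and u = (w^83)^3 = 1.
Every one of the 83 terms equals 1: S = 83

S = 83


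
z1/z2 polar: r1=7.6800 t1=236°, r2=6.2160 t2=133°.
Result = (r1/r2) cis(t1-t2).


r = 7.6800 / 6.2160 = 1.2355
theta = 236° - 133° = 103° = 103° (mod 360)

1.2355 cis(103°)


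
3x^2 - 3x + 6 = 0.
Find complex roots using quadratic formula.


disc = (-3)^2 - 4*3*6 = 9 - 72 = -63
sqrt(|disc|) = sqrt(63) = 7.9373
Real part = 3/(2*3) = 0.5000
Imag part = 7.9373/(2*3) = 1.3229

0.5000 ± 1.3229i


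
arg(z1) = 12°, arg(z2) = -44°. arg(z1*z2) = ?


arg(z1*z2) = 12° - 44° = -32°
Normalized to (-180°, 180°]: -32°

-32°


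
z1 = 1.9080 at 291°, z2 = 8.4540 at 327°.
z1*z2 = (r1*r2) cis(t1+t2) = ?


r = 1.9080 * 8.4540 = 16.1302
theta = 291° + 327° = 618° = 258° (mod 360)

16.1302 cis(258°)


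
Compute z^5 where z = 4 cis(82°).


r^5 = 4^5 = 1024
n*theta = 5*82° = 410° = 50° (mod 360)
a = 1024*cos(50°) = 658.2145
b = 1024*sin(50°) = 784.4295

1024 cis(50°) = 658.2145 + 784.4295i


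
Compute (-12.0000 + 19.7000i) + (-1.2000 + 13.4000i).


Real: -12 - 1.2 = -13.2
Imag: 19.7 + 13.4 = 33.1

-13.2000 + 33.1000i


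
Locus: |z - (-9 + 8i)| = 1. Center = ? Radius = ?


|z - z0| = r is a circle with center z0 and radius r.
Center = (-9, 8), radius = 1

Circle with center (-9, 8) and radius 1


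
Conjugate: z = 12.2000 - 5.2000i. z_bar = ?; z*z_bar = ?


z_bar = 12.2000 + 5.2000i
z*z_bar = 12.2^2 + (-5.2)^2 = 148.84 + 27.04 = 175.88

z_bar = 12.2000 + 5.2000i, z*z_bar = 175.88


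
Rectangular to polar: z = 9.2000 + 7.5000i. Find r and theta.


r = sqrt(84.64+56.25) = sqrt(140.89) = 11.8697
theta = atan2(7.5, 9.2) = 39.1875 degrees

r = 11.8697, theta = 39.1875 degrees


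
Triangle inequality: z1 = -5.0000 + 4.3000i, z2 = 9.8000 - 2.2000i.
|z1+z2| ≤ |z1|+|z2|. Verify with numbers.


|z1| = sqrt((-5)^2 + 4.3^2) = sqrt(43.49) = 6.5947
|z2| = sqrt(9.8^2 + (-2.2)^2) = sqrt(100.88) = 10.0439
z1+z2 = 4.8000 + 2.1000i
|z1+z2| = sqrt(27.45) = 5.2393
|z1|+|z2| = 6.5947 + 10.0439 = 16.6386

|z1+z2| = 5.2393 ≤ |z1|+|z2| = 16.6386 (verified)


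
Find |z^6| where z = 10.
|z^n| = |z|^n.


|z| = sqrt(100+0) = sqrt(100) = 10
|z^6| = |z|^6 = 10^6 = 1000000

|z^6| = 1000000


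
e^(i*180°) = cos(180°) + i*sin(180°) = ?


cos(180°) = -1.0000
sin(180°) = 0

e^(i*180°) = -1.0000 + 0i


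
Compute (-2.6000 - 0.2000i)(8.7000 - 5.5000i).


Real = -2.6*8.7 - (-0.2)*(-5.5) = -22.62 - 1.1 = -23.72
Imag = -2.6*(-5.5) + 8.7*(-0.2) = 14.3 - (1.74) = 12.56

-23.7200 + 12.5600i


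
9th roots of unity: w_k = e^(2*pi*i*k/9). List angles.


The 9th roots of unity are cis(360k/9°) for k=0..8
Angle step = 360/9 = 40°
Primitive root: cis(40°)
Primitive root = 0.7660 + 0.6428i

9 roots at angles: 0°, 40°, 80°, 120°, 160°, 200°, 240°, 280°, 320°


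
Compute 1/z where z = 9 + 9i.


|z|^2 = 81+81 = 162
1/z = (9 - 9i)/162

1/z = 0.0556 - 0.0556i


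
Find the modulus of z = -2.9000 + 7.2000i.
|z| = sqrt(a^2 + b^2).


|z| = sqrt((-2.9)^2 + 7.2^2) = sqrt(8.41 + 51.84) = sqrt(60.25) = 7.7621

|z| = 7.7621


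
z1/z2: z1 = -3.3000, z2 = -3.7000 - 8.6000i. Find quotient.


Conjugate of z2 = -3.7000 + 8.6000i
Numerator: (-3.3000)(-3.7000 + 8.6000i) = 12.2100 - 28.3800i
Denominator: (-3.7)^2 + (-8.6)^2 = 87.65
Result = (12.2100 - 28.3800i)/87.65

0.1393 - 0.3238i


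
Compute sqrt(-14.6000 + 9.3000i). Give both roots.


|z| = sqrt(213.16+86.49) = 17.3104
sqrt((|z|+a)/2) = sqrt((17.3104+(-14.6))/2) = sqrt(1.3552) = 1.1641
sqrt((|z|-a)/2) = sqrt((17.3104-(-14.6))/2) = sqrt(15.9552) = 3.9944

±(1.1641 + 3.9944i) i.e. 1.1641 + 3.9944i and -1.1641 - 3.9944i


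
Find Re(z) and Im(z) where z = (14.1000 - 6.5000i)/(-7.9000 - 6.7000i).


Multiply by conjugate: (14.1000 - 6.5000i)(-7.9000 + 6.7000i) / ((-7.9)^2 + (-6.7)^2)
Numerator real = 14.1*(-7.9) - (6.5)*(-6.7) = -67.84
Numerator imag = -6.5*(-7.9) - 14.1*(-6.7) = 145.82
Denominator = 107.3
Re(z) = -67.84/107.3 = -0.6322
Im(z) = 145.82/107.3 = 1.3590

Re(z) = -0.6322, Im(z) = 1.3590


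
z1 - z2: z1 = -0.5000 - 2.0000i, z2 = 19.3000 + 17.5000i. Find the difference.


Real: -0.5 - 19.3 = -19.8
Imag: -2 - 17.5 = -19.5

-19.8000 - 19.5000i


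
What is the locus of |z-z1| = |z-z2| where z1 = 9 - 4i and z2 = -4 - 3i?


Equal distances means the locus is the perpendicular bisector of z1 and z2.
Midpoint = ((9+(-4))/2, (-4+(-3))/2) = (2.5000, -3.5000)

Perpendicular bisector through (2.5000, -3.5000)


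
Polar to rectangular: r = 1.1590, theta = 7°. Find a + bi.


a = 1.1590*cos(7°) = 1.1590*0.99255 = 1.1504
b = 1.1590*sin(7°) = 1.1590*0.12187 = 0.1412

1.1504 + 0.1412i


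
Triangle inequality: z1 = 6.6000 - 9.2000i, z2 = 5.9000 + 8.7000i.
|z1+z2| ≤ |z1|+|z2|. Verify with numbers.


|z1| = sqrt(6.6^2 + (-9.2)^2) = sqrt(128.2) = 11.3225
|z2| = sqrt(5.9^2 + 8.7^2) = sqrt(110.5) = 10.5119
z1+z2 = 12.5000 - 0.5000i
|z1+z2| = sqrt(156.5) = 12.5100
|z1|+|z2| = 11.3225 + 10.5119 = 21.8344

|z1+z2| = 12.5100 ≤ |z1|+|z2| = 21.8344 (verified)


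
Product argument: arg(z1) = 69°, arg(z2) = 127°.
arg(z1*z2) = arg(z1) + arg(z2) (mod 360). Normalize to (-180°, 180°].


arg(z1*z2) = 69° + 127° = 196°
Normalized to (-180°, 180°]: -164°

-164°


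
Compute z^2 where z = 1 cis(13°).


r^2 = 1^2 = 1
n*theta = 2*13° = 26° = 26° (mod 360)
a = 1*cos(26°) = 0.8988
b = 1*sin(26°) = 0.4384

1 cis(26°) = 0.8988 + 0.4384i


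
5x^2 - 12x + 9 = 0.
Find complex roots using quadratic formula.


disc = (-12)^2 - 4*5*9 = 144 - 180 = -36
sqrt(|disc|) = sqrt(36) = 6.0000
Real part = 12/(2*5) = 1.2000
Imag part = 6.0000/(2*5) = 0.6000

1.2000 ± 0.6000i


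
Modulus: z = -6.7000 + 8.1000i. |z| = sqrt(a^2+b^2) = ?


|z| = sqrt((-6.7)^2 + 8.1^2) = sqrt(44.89 + 65.61) = sqrt(110.5) = 10.5119

|z| = 10.5119


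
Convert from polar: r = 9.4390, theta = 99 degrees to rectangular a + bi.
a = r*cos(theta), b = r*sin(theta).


a = 9.4390*cos(99°) = 9.4390*(-0.156434) = -1.4766
b = 9.4390*sin(99°) = 9.4390*0.98769 = 9.3228

-1.4766 + 9.3228i


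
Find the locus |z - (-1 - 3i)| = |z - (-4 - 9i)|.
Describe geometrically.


Equal distances means the locus is the perpendicular bisector of z1 and z2.
Midpoint = ((-1+(-4))/2, (-3+(-9))/2) = (-2.5000, -6.0000)

Perpendicular bisector through (-2.5000, -6.0000)


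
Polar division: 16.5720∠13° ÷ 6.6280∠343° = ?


r = 16.5720 / 6.6280 = 2.5003
theta = 13° - 343° = -330° = 30° (mod 360)

2.5003 cis(30°)


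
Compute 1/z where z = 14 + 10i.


|z|^2 = 196+100 = 296
1/z = (14 - 10i)/296

1/z = 0.0473 - 0.0338i


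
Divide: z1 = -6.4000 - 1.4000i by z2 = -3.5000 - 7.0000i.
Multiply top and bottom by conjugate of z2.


Conjugate of z2 = -3.5000 + 7.0000i
Numerator: (-6.4000 - 1.4000i)(-3.5000 + 7.0000i) = 32.2000 - 39.9000i
Denominator: (-3.5)^2 + (-7)^2 = 61.25
Result = (32.2000 - 39.9000i)/61.25

0.5257 - 0.6514i


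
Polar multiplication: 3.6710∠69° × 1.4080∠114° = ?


r = 3.6710 * 1.4080 = 5.1688
theta = 69° + 114° = 183° = 183° (mod 360)

5.1688 cis(183°)


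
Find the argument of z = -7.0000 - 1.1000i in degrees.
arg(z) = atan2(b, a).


Re = -7, Im = -1.1
arg = atan2(-1.1, -7) = -171.0694 degrees

arg(z) = -171.0694 degrees


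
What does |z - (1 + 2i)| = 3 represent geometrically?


|z - z0| = r is a circle with center z0 and radius r.
Center = (1, 2), radius = 3

Circle with center (1, 2) and radius 3


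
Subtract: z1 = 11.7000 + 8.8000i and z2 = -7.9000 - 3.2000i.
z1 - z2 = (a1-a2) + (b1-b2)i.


Real: 11.7 + 7.9 = 19.6
Imag: 8.8 + 3.2 = 12

19.6000 + 12.0000i


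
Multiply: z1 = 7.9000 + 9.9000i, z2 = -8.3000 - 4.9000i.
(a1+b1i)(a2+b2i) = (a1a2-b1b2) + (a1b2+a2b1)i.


Real = 7.9*(-8.3) - 9.9*(-4.9) = -65.57 - (-48.51) = -17.06
Imag = 7.9*(-4.9) - (8.3)*9.9 = -38.71 - (82.17) = -120.88

-17.0600 - 120.8800i


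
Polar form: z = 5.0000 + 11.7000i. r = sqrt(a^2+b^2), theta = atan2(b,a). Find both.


r = sqrt(25+136.89) = sqrt(161.89) = 12.7236
theta = atan2(11.7, 5) = 66.8605 degrees

r = 12.7236, theta = 66.8605 degrees


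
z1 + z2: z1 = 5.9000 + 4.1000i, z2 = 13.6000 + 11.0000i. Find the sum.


Real: 5.9 + 13.6 = 19.5
Imag: 4.1 + 11 = 15.1

19.5000 + 15.1000i


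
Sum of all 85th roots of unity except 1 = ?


With w = e^(2*pi*i/85), all 85 of the 85th roots of unity w^0 = 1, w, ..., w^(84) sum to 0: 1 + w + ... + w^(84) = (1 - w^85)/(1 - w) = 0 since w^85 = 1, w ≠ 1.
Removing the root 1: w + w^2 + ... + w^(84) = 0 - 1 = -1

Sum = -1


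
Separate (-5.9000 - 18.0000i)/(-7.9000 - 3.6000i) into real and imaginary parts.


Multiply by conjugate: (-5.9000 - 18.0000i)(-7.9000 + 3.6000i) / ((-7.9)^2 + (-3.6)^2)
Numerator real = -5.9*(-7.9) - (18)*(-3.6) = 111.41
Numerator imag = -18*(-7.9) - (-5.9)*(-3.6) = 120.96
Denominator = 75.37
Re(z) = 111.41/75.37 = 1.4782
Im(z) = 120.96/75.37 = 1.6049

Re(z) = 1.4782, Im(z) = 1.6049


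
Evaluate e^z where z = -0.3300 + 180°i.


e^-0.3300 = 0.7189
cos(180°) = -1
sin(180°) = 0
Real = 0.7189*(-1) = -0.7189
Imag = 0.7189*0 = 0

-0.7189 + 0i


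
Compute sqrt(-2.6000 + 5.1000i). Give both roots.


|z| = sqrt(6.76+26.01) = 5.7245
sqrt((|z|+a)/2) = sqrt((5.7245+(-2.6))/2) = sqrt(1.5623) = 1.2499
sqrt((|z|-a)/2) = sqrt((5.7245-(-2.6))/2) = sqrt(4.1623) = 2.0402

±(1.2499 + 2.0402i) i.e. 1.2499 + 2.0402i and -1.2499 - 2.0402i


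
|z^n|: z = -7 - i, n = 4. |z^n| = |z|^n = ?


|z| = sqrt(49+1) = sqrt(50) = 7.0711
|z^4| = |z|^4 = (sqrt(50))^4 = 50^2 = 2500

|z^4| = 2500


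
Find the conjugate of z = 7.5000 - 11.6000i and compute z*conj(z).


z_bar = 7.5000 + 11.6000i
z*z_bar = 7.5^2 + (-11.6)^2 = 56.25 + 134.56 = 190.81

z_bar = 7.5000 + 11.6000i, z*z_bar = 190.81


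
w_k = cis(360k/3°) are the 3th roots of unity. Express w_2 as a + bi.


Angle = 360*2/3 = 240°
a = cos(240°) = -0.5000
b = sin(240°) = -0.8660

-0.5000 - 0.8660i


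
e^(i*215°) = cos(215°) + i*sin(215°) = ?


cos(215°) = -0.8192
sin(215°) = -0.5736

e^(i*215°) = -0.8192 - 0.5736i


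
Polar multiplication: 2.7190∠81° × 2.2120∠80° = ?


r = 2.7190 * 2.2120 = 6.0144
theta = 81° + 80° = 161° = 161° (mod 360)

6.0144 cis(161°)


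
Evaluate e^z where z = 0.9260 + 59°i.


e^0.9260 = 2.5244
cos(59°) = 0.51504
sin(59°) = 0.85717
Real = 2.5244*0.51504 = 1.3002
Imag = 2.5244*0.85717 = 2.1638

1.3002 + 2.1638i


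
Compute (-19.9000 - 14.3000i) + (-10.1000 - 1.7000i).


Real: -19.9 - 10.1 = -30
Imag: -14.3 - 1.7 = -16

-30.0000 - 16.0000i


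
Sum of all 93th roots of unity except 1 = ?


With w = e^(2*pi*i/93), all 93 of the 93th roots of unity w^0 = 1, w, ..., w^(92) sum to 0: 1 + w + ... + w^(92) = (1 - w^93)/(1 - w) = 0 since w^93 = 1, w ≠ 1.
Removing the root 1: w + w^2 + ... + w^(92) = 0 - 1 = -1

Sum = -1


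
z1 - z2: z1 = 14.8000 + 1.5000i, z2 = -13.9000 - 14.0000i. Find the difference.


Real: 14.8 + 13.9 = 28.7
Imag: 1.5 + 14 = 15.5

28.7000 + 15.5000i


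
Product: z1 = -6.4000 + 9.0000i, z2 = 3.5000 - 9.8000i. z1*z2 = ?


Real = -6.4*3.5 - 9*(-9.8) = -22.4 - (-88.2) = 65.8
Imag = -6.4*(-9.8) + 3.5*9 = 62.72 + 31.5 = 94.22

65.8000 + 94.2200i


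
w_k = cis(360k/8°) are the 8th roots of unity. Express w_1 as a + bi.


Angle = 360*1/8 = 45°
a = cos(45°) = 0.7071
b = sin(45°) = 0.7071

0.7071 + 0.7071i


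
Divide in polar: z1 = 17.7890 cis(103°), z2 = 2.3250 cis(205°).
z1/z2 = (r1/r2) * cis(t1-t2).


r = 17.7890 / 2.3250 = 7.6512
theta = 103° - 205° = -102° = 258° (mod 360)

7.6512 cis(258°)


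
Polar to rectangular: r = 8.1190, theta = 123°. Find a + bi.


a = 8.1190*cos(123°) = 8.1190*(-0.54464) = -4.4219
b = 8.1190*sin(123°) = 8.1190*0.83867 = 6.8092

-4.4219 + 6.8092i


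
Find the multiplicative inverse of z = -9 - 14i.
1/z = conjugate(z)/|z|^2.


|z|^2 = 81+196 = 277
1/z = (-9 + 14i)/277

1/z = -0.0325 + 0.0505i


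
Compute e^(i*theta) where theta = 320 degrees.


cos(320°) = 0.7660
sin(320°) = -0.6428

e^(i*320°) = 0.7660 - 0.6428i


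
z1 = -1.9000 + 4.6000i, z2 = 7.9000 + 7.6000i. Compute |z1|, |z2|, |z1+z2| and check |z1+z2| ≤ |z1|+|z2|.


|z1| = sqrt((-1.9)^2 + 4.6^2) = sqrt(24.77) = 4.9769
|z2| = sqrt(7.9^2 + 7.6^2) = sqrt(120.17) = 10.9622
z1+z2 = 6.0000 + 12.2000i
|z1+z2| = sqrt(184.84) = 13.5956
|z1|+|z2| = 4.9769 + 10.9622 = 15.9391

|z1+z2| = 13.5956 ≤ |z1|+|z2| = 15.9391 (verified)


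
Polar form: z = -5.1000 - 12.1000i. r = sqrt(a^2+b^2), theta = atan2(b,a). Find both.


r = sqrt(26.01+146.41) = sqrt(172.42) = 13.1309
theta = atan2(-12.1, -5.1) = -112.8548 degrees

r = 13.1309, theta = -112.8548 degrees


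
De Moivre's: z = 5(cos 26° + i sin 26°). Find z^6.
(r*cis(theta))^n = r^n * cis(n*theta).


r^6 = 5^6 = 15625
n*theta = 6*26° = 156° = 156° (mod 360)
a = 15625*cos(156°) = -14274.1478
b = 15625*sin(156°) = 6355.2600

15625 cis(156°) = -14274.1478 + 6355.2600i


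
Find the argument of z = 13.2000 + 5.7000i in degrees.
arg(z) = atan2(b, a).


Re = 13.2, Im = 5.7
arg = atan2(5.7, 13.2) = 23.3556 degrees

arg(z) = 23.3556 degrees


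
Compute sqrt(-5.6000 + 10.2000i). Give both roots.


|z| = sqrt(31.36+104.04) = 11.6362
sqrt((|z|+a)/2) = sqrt((11.6362+(-5.6))/2) = sqrt(3.0181) = 1.7373
sqrt((|z|-a)/2) = sqrt((11.6362-(-5.6))/2) = sqrt(8.6181) = 2.9357

±(1.7373 + 2.9357i) i.e. 1.7373 + 2.9357i and -1.7373 - 2.9357i


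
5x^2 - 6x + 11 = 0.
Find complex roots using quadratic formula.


disc = (-6)^2 - 4*5*11 = 36 - 220 = -184
sqrt(|disc|) = sqrt(184) = 13.5647
Real part = 6/(2*5) = 0.6000
Imag part = 13.5647/(2*5) = 1.3565

0.6000 ± 1.3565i


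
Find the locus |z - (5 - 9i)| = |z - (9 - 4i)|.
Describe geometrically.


Equal distances means the locus is the perpendicular bisector of z1 and z2.
Midpoint = ((5+9)/2, (-9+(-4))/2) = (7.0000, -6.5000)

Perpendicular bisector through (7.0000, -6.5000)


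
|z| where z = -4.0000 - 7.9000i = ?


|z| = sqrt((-4)^2 + (-7.9)^2) = sqrt(16 + 62.41) = sqrt(78.41) = 8.8549

|z| = 8.8549


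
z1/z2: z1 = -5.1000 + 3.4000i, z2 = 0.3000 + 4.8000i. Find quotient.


Conjugate of z2 = 0.3000 - 4.8000i
Numerator: (-5.1000 + 3.4000i)(0.3000 - 4.8000i) = 14.7900 + 25.5000i
Denominator: 0.3^2 + 4.8^2 = 23.13
Result = (14.7900 + 25.5000i)/23.13

0.6394 + 1.1025i


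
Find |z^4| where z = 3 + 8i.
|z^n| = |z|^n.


|z| = sqrt(9+64) = sqrt(73) = 8.5440
|z^4| = |z|^4 = (sqrt(73))^4 = 73^2 = 5329

|z^4| = 5329


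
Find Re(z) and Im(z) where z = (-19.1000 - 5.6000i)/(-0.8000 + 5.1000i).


Multiply by conjugate: (-19.1000 - 5.6000i)(-0.8000 - 5.1000i) / ((-0.8)^2 + 5.1^2)
Numerator real = -19.1*(-0.8) - (5.6)*5.1 = -13.28
Numerator imag = -5.6*(-0.8) - (-19.1)*5.1 = 101.89
Denominator = 26.65
Re(z) = -13.28/26.65 = -0.4983
Im(z) = 101.89/26.65 = 3.8233

Re(z) = -0.4983, Im(z) = 3.8233


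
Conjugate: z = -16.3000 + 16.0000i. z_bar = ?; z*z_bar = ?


z_bar = -16.3000 - 16.0000i
z*z_bar = (-16.3)^2 + 16^2 = 265.69 + 256 = 521.69

z_bar = -16.3000 - 16.0000i, z*z_bar = 521.69


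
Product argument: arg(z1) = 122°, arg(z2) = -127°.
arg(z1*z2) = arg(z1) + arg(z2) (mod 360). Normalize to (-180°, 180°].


arg(z1*z2) = 122° - 127° = -5°
Normalized to (-180°, 180°]: -5°

-5°


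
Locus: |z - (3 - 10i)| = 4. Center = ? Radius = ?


|z - z0| = r is a circle with center z0 and radius r.
Center = (3, -10), radius = 4

Circle with center (3, -10) and radius 4


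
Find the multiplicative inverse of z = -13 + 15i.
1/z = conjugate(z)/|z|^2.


|z|^2 = 169+225 = 394
1/z = (-13 - 15i)/394

1/z = -0.0330 - 0.0381i


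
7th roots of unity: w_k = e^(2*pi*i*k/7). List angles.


The 7th roots of unity are cis(360k/7°) for k=0..6
Angle step = 360/7 = 51.4286°
Primitive root: cis(51.4286°)
Primitive root = 0.6235 + 0.7818i

7 roots at angles: 0°, 51.4286°, 102.8571°, 154.2857°, 205.7143°, 257.1429°, 308.5714°


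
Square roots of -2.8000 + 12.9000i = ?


|z| = sqrt(7.84+166.41) = 13.2004
sqrt((|z|+a)/2) = sqrt((13.2004+(-2.8))/2) = sqrt(5.2002) = 2.2804
sqrt((|z|-a)/2) = sqrt((13.2004-(-2.8))/2) = sqrt(8.0002) = 2.8285

±(2.2804 + 2.8285i) i.e. 2.2804 + 2.8285i and -2.2804 - 2.8285i


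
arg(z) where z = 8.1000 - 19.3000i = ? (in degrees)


Re = 8.1, Im = -19.3
arg = atan2(-19.3, 8.1) = -67.2327 degrees

arg(z) = -67.2327 degrees


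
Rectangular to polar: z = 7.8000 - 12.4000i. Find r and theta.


r = sqrt(60.84+153.76) = sqrt(214.6) = 14.6492
theta = atan2(-12.4, 7.8) = -57.8288 degrees

r = 14.6492, theta = -57.8288 degrees


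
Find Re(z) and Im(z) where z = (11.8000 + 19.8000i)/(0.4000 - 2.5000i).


Multiply by conjugate: (11.8000 + 19.8000i)(0.4000 + 2.5000i) / (0.4^2 + (-2.5)^2)
Numerator real = 11.8*0.4 + 19.8*(-2.5) = -44.78
Numerator imag = 19.8*0.4 - 11.8*(-2.5) = 37.42
Denominator = 6.41
Re(z) = -44.78/6.41 = -6.9860
Im(z) = 37.42/6.41 = 5.8378

Re(z) = -6.9860, Im(z) = 5.8378


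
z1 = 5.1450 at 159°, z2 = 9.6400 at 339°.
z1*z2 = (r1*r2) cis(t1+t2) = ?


r = 5.1450 * 9.6400 = 49.5978
theta = 159° + 339° = 498° = 138° (mod 360)

49.5978 cis(138°)


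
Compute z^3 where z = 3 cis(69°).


r^3 = 3^3 = 27
n*theta = 3*69° = 207° = 207° (mod 360)
a = 27*cos(207°) = -24.0572
b = 27*sin(207°) = -12.2577

27 cis(207°) = -24.0572 - 12.2577i


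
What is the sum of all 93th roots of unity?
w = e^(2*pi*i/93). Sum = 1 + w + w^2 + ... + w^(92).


The sum of all 93th roots of unity is 0.
Geometric series: (1 - w^93)/(1 - w) = (1-1)/(1-w) = 0 since w^93 = 1, w ≠ 1.
Alternatively: coefficient of z^92 in z^93 - 1 is 0.

0


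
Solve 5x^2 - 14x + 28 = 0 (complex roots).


disc = (-14)^2 - 4*5*28 = 196 - 560 = -364
sqrt(|disc|) = sqrt(364) = 19.0788
Real part = 14/(2*5) = 1.4000
Imag part = 19.0788/(2*5) = 1.9079

1.4000 ± 1.9079i


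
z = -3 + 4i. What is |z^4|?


|z| = sqrt(9+16) = sqrt(25) = 5
|z^4| = |z|^4 = 5^4 = 625

|z^4| = 625


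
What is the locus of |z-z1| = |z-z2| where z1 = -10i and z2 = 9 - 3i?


Equal distances means the locus is the perpendicular bisector of z1 and z2.
Midpoint = ((0+9)/2, (-10+(-3))/2) = (4.5000, -6.5000)

Perpendicular bisector through (4.5000, -6.5000)


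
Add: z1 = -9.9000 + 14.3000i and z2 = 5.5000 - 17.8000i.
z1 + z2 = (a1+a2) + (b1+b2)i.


Real: -9.9 + 5.5 = -4.4
Imag: 14.3 - 17.8 = -3.5

-4.4000 - 3.5000i


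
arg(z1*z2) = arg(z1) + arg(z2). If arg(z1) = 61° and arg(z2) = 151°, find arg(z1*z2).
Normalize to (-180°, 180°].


arg(z1*z2) = 61° + 151° = 212°
Normalized to (-180°, 180°]: -148°

-148°


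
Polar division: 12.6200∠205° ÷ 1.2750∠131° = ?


r = 12.6200 / 1.2750 = 9.8980
theta = 205° - 131° = 74° = 74° (mod 360)

9.8980 cis(74°)


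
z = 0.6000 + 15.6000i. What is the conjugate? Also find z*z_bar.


z_bar = 0.6000 - 15.6000i
z*z_bar = 0.6^2 + 15.6^2 = 0.36 + 243.36 = 243.72

z_bar = 0.6000 - 15.6000i, z*z_bar = 243.72


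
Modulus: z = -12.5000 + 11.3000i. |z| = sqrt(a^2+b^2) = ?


|z| = sqrt((-12.5)^2 + 11.3^2) = sqrt(156.25 + 127.69) = sqrt(283.94) = 16.8505

|z| = 16.8505


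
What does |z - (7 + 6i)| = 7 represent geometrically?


|z - z0| = r is a circle with center z0 and radius r.
Center = (7, 6), radius = 7

Circle with center (7, 6) and radius 7


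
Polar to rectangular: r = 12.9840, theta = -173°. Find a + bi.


a = 12.9840*cos(-173°) = 12.9840*(-0.992546) = -12.8872
b = 12.9840*sin(-173°) = 12.9840*(-0.12187) = -1.5824

-12.8872 - 1.5824i


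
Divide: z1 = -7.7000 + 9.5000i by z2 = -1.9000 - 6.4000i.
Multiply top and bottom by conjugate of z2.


Conjugate of z2 = -1.9000 + 6.4000i
Numerator: (-7.7000 + 9.5000i)(-1.9000 + 6.4000i) = -46.1700 - 67.3300i
Denominator: (-1.9)^2 + (-6.4)^2 = 44.57
Result = (-46.1700 - 67.3300i)/44.57

-1.0359 - 1.5107i


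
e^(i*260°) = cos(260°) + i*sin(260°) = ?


cos(260°) = -0.1736
sin(260°) = -0.9848

e^(i*260°) = -0.1736 - 0.9848i


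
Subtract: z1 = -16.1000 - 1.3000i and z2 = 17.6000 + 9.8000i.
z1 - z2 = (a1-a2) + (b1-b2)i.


Real: -16.1 - 17.6 = -33.7
Imag: -1.3 - 9.8 = -11.1

-33.7000 - 11.1000i


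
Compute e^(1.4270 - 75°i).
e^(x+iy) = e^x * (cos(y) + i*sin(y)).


e^1.4270 = 4.1662
cos(-75°) = 0.25882
sin(-75°) = -0.965926
Real = 4.1662*0.25882 = 1.0783
Imag = 4.1662*(-0.965926) = -4.0242

1.0783 - 4.0242i


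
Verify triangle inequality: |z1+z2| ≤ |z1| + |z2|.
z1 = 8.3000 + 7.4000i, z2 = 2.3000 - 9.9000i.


|z1| = sqrt(8.3^2 + 7.4^2) = sqrt(123.65) = 11.1198
|z2| = sqrt(2.3^2 + (-9.9)^2) = sqrt(103.3) = 10.1637
z1+z2 = 10.6000 - 2.5000i
|z1+z2| = sqrt(118.61) = 10.8908
|z1|+|z2| = 11.1198 + 10.1637 = 21.2835

|z1+z2| = 10.8908 ≤ |z1|+|z2| = 21.2835 (verified)


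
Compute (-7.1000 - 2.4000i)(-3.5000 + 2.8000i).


Real = -7.1*(-3.5) - (-2.4)*2.8 = 24.85 - (-6.72) = 31.57
Imag = -7.1*2.8 - (3.5)*(-2.4) = -19.88 + 8.4 = -11.48

31.5700 - 11.4800i


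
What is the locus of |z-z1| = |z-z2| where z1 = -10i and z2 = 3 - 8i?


Equal distances means the locus is the perpendicular bisector of z1 and z2.
Midpoint = ((0+3)/2, (-10+(-8))/2) = (1.5000, -9.0000)

Perpendicular bisector through (1.5000, -9.0000)


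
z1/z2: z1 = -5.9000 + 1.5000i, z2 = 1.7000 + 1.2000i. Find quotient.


Conjugate of z2 = 1.7000 - 1.2000i
Numerator: (-5.9000 + 1.5000i)(1.7000 - 1.2000i) = -8.2300 + 9.6300i
Denominator: 1.7^2 + 1.2^2 = 4.33
Result = (-8.2300 + 9.6300i)/4.33

-1.9007 + 2.2240i


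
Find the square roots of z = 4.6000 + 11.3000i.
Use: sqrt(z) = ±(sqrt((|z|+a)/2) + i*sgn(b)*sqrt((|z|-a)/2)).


|z| = sqrt(21.16+127.69) = 12.2004
sqrt((|z|+a)/2) = sqrt((12.2004+4.6)/2) = sqrt(8.4002) = 2.8983
sqrt((|z|-a)/2) = sqrt((12.2004-4.6)/2) = sqrt(3.8002) = 1.9494

±(2.8983 + 1.9494i) i.e. 2.8983 + 1.9494i and -2.8983 - 1.9494i


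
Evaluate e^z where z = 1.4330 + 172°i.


e^1.4330 = 4.1913
cos(172°) = -0.99027
sin(172°) = 0.13917
Real = 4.1913*(-0.99027) = -4.1505
Imag = 4.1913*0.13917 = 0.5833

-4.1505 + 0.5833i


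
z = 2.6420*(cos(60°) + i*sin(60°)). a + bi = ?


a = 2.6420*cos(60°) = 2.6420*0.5 = 1.3210
b = 2.6420*sin(60°) = 2.6420*0.866 = 2.2880

1.3210 + 2.2880i


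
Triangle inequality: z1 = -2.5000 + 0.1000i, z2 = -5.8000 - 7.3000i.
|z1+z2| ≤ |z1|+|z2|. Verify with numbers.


|z1| = sqrt((-2.5)^2 + 0.1^2) = sqrt(6.26) = 2.5020
|z2| = sqrt((-5.8)^2 + (-7.3)^2) = sqrt(86.93) = 9.3236
z1+z2 = -8.3000 - 7.2000i
|z1+z2| = sqrt(120.73) = 10.9877
|z1|+|z2| = 2.5020 + 9.3236 = 11.8256

|z1+z2| = 10.9877 ≤ |z1|+|z2| = 11.8256 (verified)


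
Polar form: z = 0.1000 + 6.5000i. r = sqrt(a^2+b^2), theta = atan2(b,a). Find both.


r = sqrt(0.01+42.25) = sqrt(42.26) = 6.5008
theta = atan2(6.5, 0.1) = 89.1186 degrees

r = 6.5008, theta = 89.1186 degrees


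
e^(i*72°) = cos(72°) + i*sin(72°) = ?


cos(72°) = 0.3090
sin(72°) = 0.9511

e^(i*72°) = 0.3090 + 0.9511i


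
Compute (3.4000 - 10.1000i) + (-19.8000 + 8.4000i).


Real: 3.4 - 19.8 = -16.4
Imag: -10.1 + 8.4 = -1.7

-16.4000 - 1.7000i


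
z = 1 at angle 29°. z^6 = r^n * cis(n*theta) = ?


r^6 = 1^6 = 1
n*theta = 6*29° = 174° = 174° (mod 360)
a = 1*cos(174°) = -0.9945
b = 1*sin(174°) = 0.1045

1 cis(174°) = -0.9945 + 0.1045i


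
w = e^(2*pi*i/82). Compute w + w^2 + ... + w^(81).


With w = e^(2*pi*i/82), all 82 of the 82th roots of unity w^0 = 1, w, ..., w^(81) sum to 0: 1 + w + ... + w^(81) = (1 - w^82)/(1 - w) = 0 since w^82 = 1, w ≠ 1.
Removing the root 1: w + w^2 + ... + w^(81) = 0 - 1 = -1

Sum = -1


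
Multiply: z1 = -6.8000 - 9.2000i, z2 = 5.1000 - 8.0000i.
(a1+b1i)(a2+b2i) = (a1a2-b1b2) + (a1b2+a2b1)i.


Real = -6.8*5.1 - (-9.2)*(-8) = -34.68 - 73.6 = -108.28
Imag = -6.8*(-8) + 5.1*(-9.2) = 54.4 - (46.92) = 7.48

-108.2800 + 7.4800i


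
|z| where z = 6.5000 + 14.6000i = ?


|z| = sqrt(6.5^2 + 14.6^2) = sqrt(42.25 + 213.16) = sqrt(255.41) = 15.9816

|z| = 15.9816


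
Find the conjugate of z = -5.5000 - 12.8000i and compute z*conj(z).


z_bar = -5.5000 + 12.8000i
z*z_bar = (-5.5)^2 + (-12.8)^2 = 30.25 + 163.84 = 194.09

z_bar = -5.5000 + 12.8000i, z*z_bar = 194.09


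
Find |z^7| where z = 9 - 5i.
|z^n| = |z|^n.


|z| = sqrt(81+25) = sqrt(106) = 10.2956
|z^7| = |z|^7 = (sqrt(106))^7 = 106^3 * sqrt(106) = 1191016*sqrt(106)

|z^7| = 1191016*sqrt(106) ≈ 12262260.2280


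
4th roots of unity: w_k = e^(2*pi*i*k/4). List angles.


The 4th roots of unity are cis(360k/4°) for k=0..3
Angle step = 360/4 = 90°
Primitive root: cis(90°)
Primitive root = 0 + 1.0000i

4 roots at angles: 0°, 90°, 180°, 270°


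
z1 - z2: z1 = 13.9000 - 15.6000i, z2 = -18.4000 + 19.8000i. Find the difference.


Real: 13.9 + 18.4 = 32.3
Imag: -15.6 - 19.8 = -35.4

32.3000 - 35.4000i


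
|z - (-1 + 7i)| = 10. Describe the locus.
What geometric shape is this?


|z - z0| = r is a circle with center z0 and radius r.
Center = (-1, 7), radius = 10

Circle with center (-1, 7) and radius 10


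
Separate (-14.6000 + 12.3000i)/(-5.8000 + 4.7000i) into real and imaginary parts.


Multiply by conjugate: (-14.6000 + 12.3000i)(-5.8000 - 4.7000i) / ((-5.8)^2 + 4.7^2)
Numerator real = -14.6*(-5.8) + 12.3*4.7 = 142.49
Numerator imag = 12.3*(-5.8) - (-14.6)*4.7 = -2.72
Denominator = 55.73
Re(z) = 142.49/55.73 = 2.5568
Im(z) = -2.72/55.73 = -0.0488

Re(z) = 2.5568, Im(z) = -0.0488


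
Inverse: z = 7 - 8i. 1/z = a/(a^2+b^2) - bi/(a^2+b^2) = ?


|z|^2 = 49+64 = 113
1/z = (7 + 8i)/113

1/z = 0.0619 + 0.0708i


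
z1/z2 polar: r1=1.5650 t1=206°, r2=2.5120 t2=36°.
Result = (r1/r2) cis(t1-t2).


r = 1.5650 / 2.5120 = 0.6230
theta = 206° - 36° = 170° = 170° (mod 360)

0.6230 cis(170°)


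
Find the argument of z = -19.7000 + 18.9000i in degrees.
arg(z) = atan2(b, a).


Re = -19.7, Im = 18.9
arg = atan2(18.9, -19.7) = 136.1873 degrees

arg(z) = 136.1873 degrees


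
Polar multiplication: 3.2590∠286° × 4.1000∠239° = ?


r = 3.2590 * 4.1000 = 13.3619
theta = 286° + 239° = 525° = 165° (mod 360)

13.3619 cis(165°)


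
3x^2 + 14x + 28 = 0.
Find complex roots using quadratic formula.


disc = 14^2 - 4*3*28 = 196 - 336 = -140
sqrt(|disc|) = sqrt(140) = 11.8322
Real part = -14/(2*3) = -2.3333
Imag part = 11.8322/(2*3) = 1.9720

-2.3333 ± 1.9720i


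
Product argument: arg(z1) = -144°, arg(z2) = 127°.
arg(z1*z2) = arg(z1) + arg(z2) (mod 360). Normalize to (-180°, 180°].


arg(z1*z2) = -144° + 127° = -17°
Normalized to (-180°, 180°]: -17°

-17°


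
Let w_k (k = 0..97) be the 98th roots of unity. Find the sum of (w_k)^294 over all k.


The roots are w_k = w^k with w = e^(2*pi*i/98), and (w^k)^294 = (w^294)^k.
So S = 1 + u + u^2 + ... + u^(97) with u = w^294.
294 = 3*98 + 0, so 294 is a multiple of 98 and u = (w^98)^3 = 1.
Every one of the 98 terms equals 1: S = 98

S = 98


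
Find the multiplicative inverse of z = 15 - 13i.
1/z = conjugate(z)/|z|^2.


|z|^2 = 225+169 = 394
1/z = (15 + 13i)/394

1/z = 0.0381 + 0.0330i


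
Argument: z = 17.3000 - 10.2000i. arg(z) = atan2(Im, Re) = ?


Re = 17.3, Im = -10.2
arg = atan2(-10.2, 17.3) = -30.5234 degrees

arg(z) = -30.5234 degrees


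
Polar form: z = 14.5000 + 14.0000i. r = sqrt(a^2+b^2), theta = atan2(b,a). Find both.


r = sqrt(210.25+196) = sqrt(406.25) = 20.1556
theta = atan2(14, 14.5) = 43.9949 degrees

r = 20.1556, theta = 43.9949 degrees


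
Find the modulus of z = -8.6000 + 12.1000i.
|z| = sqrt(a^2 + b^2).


|z| = sqrt((-8.6)^2 + 12.1^2) = sqrt(73.96 + 146.41) = sqrt(220.37) = 14.8449

|z| = 14.8449


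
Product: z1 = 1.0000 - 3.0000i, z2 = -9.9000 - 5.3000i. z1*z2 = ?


Real = 1*(-9.9) - (-3)*(-5.3) = -9.9 - 15.9 = -25.8
Imag = 1*(-5.3) - (9.9)*(-3) = -5.3 + 29.7 = 24.4

-25.8000 + 24.4000i


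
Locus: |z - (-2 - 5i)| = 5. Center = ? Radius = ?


|z - z0| = r is a circle with center z0 and radius r.
Center = (-2, -5), radius = 5

Circle with center (-2, -5) and radius 5


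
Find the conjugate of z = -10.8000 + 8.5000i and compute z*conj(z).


z_bar = -10.8000 - 8.5000i
z*z_bar = (-10.8)^2 + 8.5^2 = 116.64 + 72.25 = 188.89

z_bar = -10.8000 - 8.5000i, z*z_bar = 188.89


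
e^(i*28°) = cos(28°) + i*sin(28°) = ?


cos(28°) = 0.8829
sin(28°) = 0.4695

e^(i*28°) = 0.8829 + 0.4695i


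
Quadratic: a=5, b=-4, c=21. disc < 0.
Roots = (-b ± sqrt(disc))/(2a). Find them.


disc = (-4)^2 - 4*5*21 = 16 - 420 = -404
sqrt(|disc|) = sqrt(404) = 20.0998
Real part = 4/(2*5) = 0.4000
Imag part = 20.0998/(2*5) = 2.0100

0.4000 ± 2.0100i


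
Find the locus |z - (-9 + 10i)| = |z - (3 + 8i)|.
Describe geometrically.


Equal distances means the locus is the perpendicular bisector of z1 and z2.
Midpoint = ((-9+3)/2, (10+8)/2) = (-3.0000, 9.0000)

Perpendicular bisector through (-3.0000, 9.0000)


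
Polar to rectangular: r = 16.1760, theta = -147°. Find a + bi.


a = 16.1760*cos(-147°) = 16.1760*(-0.83867) = -13.5663
b = 16.1760*sin(-147°) = 16.1760*(-0.54464) = -8.8101

-13.5663 - 8.8101i


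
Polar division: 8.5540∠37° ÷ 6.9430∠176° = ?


r = 8.5540 / 6.9430 = 1.2320
theta = 37° - 176° = -139° = 221° (mod 360)

1.2320 cis(221°)


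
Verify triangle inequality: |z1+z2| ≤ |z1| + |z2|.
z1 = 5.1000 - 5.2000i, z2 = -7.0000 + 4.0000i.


|z1| = sqrt(5.1^2 + (-5.2)^2) = sqrt(53.05) = 7.2835
|z2| = sqrt((-7)^2 + 4^2) = sqrt(65) = 8.0623
z1+z2 = -1.9000 - 1.2000i
|z1+z2| = sqrt(5.05) = 2.2472
|z1|+|z2| = 7.2835 + 8.0623 = 15.3458

|z1+z2| = 2.2472 ≤ |z1|+|z2| = 15.3458 (verified)


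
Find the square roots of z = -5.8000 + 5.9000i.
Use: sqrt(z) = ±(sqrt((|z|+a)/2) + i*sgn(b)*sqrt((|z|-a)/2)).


|z| = sqrt(33.64+34.81) = 8.2735
sqrt((|z|+a)/2) = sqrt((8.2735+(-5.8))/2) = sqrt(1.2367) = 1.1121
sqrt((|z|-a)/2) = sqrt((8.2735-(-5.8))/2) = sqrt(7.0367) = 2.6527

±(1.1121 + 2.6527i) i.e. 1.1121 + 2.6527i and -1.1121 - 2.6527i


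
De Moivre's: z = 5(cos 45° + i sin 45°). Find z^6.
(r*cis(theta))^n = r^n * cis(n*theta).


r^6 = 5^6 = 15625
n*theta = 6*45° = 270° = 270° (mod 360)
a = 15625*cos(270°) = 0
b = 15625*sin(270°) = -15625.0000

15625 cis(270°) = 0 - 15625.0000i


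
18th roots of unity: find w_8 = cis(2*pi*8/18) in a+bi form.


Angle = 360*8/18 = 160°
a = cos(160°) = -0.9397
b = sin(160°) = 0.3420

-0.9397 + 0.3420i


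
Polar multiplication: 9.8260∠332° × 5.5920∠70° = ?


r = 9.8260 * 5.5920 = 54.9470
theta = 332° + 70° = 402° = 42° (mod 360)

54.9470 cis(42°)


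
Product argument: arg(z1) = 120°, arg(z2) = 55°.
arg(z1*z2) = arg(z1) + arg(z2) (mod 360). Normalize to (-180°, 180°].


arg(z1*z2) = 120° + 55° = 175°
Normalized to (-180°, 180°]: 175°

175°


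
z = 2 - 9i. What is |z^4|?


|z| = sqrt(4+81) = sqrt(85) = 9.2195
|z^4| = |z|^4 = (sqrt(85))^4 = 85^2 = 7225

|z^4| = 7225


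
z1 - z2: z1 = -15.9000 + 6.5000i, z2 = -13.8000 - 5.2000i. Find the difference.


Real: -15.9 + 13.8 = -2.1
Imag: 6.5 + 5.2 = 11.7

-2.1000 + 11.7000i


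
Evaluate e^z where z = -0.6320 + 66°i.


e^-0.6320 = 0.5315
cos(66°) = 0.4067
sin(66°) = 0.91355
Real = 0.5315*0.4067 = 0.2162
Imag = 0.5315*0.91355 = 0.4856

0.2162 + 0.4856i


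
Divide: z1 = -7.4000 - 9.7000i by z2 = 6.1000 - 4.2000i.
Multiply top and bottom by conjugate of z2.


Conjugate of z2 = 6.1000 + 4.2000i
Numerator: (-7.4000 - 9.7000i)(6.1000 + 4.2000i) = -4.4000 - 90.2500i
Denominator: 6.1^2 + (-4.2)^2 = 54.85
Result = (-4.4000 - 90.2500i)/54.85

-0.0802 - 1.6454i


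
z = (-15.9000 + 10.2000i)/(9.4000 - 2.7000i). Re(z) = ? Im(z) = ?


Multiply by conjugate: (-15.9000 + 10.2000i)(9.4000 + 2.7000i) / (9.4^2 + (-2.7)^2)
Numerator real = -15.9*9.4 + 10.2*(-2.7) = -177
Numerator imag = 10.2*9.4 - (-15.9)*(-2.7) = 52.95
Denominator = 95.65
Re(z) = -177/95.65 = -1.8505
Im(z) = 52.95/95.65 = 0.5536

Re(z) = -1.8505, Im(z) = 0.5536


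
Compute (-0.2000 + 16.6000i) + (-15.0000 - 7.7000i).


Real: -0.2 - 15 = -15.2
Imag: 16.6 - 7.7 = 8.9

-15.2000 + 8.9000i


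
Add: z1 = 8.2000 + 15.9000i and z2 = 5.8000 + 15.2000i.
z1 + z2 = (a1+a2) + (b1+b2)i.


Real: 8.2 + 5.8 = 14
Imag: 15.9 + 15.2 = 31.1

14.0000 + 31.1000i


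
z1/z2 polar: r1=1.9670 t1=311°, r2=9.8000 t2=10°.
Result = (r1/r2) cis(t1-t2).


r = 1.9670 / 9.8000 = 0.2007
theta = 311° - 10° = 301° = 301° (mod 360)

0.2007 cis(301°)


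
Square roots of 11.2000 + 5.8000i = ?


|z| = sqrt(125.44+33.64) = 12.6127
sqrt((|z|+a)/2) = sqrt((12.6127+11.2)/2) = sqrt(11.9063) = 3.4506
sqrt((|z|-a)/2) = sqrt((12.6127-11.2)/2) = sqrt(0.7063) = 0.8404

±(3.4506 + 0.8404i) i.e. 3.4506 + 0.8404i and -3.4506 - 0.8404i


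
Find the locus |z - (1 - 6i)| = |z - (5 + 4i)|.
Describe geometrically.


Equal distances means the locus is the perpendicular bisector of z1 and z2.
Midpoint = ((1+5)/2, (-6+4)/2) = (3.0000, -1.0000)

Perpendicular bisector through (3.0000, -1.0000)


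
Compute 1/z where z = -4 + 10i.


|z|^2 = 16+100 = 116
1/z = (-4 - 10i)/116

1/z = -0.0345 - 0.0862i


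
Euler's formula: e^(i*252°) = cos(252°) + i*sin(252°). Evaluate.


cos(252°) = -0.3090
sin(252°) = -0.9511

e^(i*252°) = -0.3090 - 0.9511i


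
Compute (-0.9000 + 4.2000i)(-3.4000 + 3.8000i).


Real = -0.9*(-3.4) - 4.2*3.8 = 3.06 - 15.96 = -12.9
Imag = -0.9*3.8 - (3.4)*4.2 = -3.42 - (14.28) = -17.7

-12.9000 - 17.7000i


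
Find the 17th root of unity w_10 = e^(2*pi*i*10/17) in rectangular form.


Angle = 360*10/17 = 211.7647°
a = cos(211.7647°) = -0.8502
b = sin(211.7647°) = -0.5264

-0.8502 - 0.5264i


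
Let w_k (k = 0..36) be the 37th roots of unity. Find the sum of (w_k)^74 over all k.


The roots are w_k = w^k with w = e^(2*pi*i/37), and (w^k)^74 = (w^74)^k.
So S = 1 + u + u^2 + ... + u^(36) with u = w^74.
74 = 2*37 + 0, so 74 is a multiple of 37 and u = (w^37)^2 = 1.
Every one of the 37 terms equals 1: S = 37

S = 37


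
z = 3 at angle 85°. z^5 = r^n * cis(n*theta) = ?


r^5 = 3^5 = 243
n*theta = 5*85° = 425° = 65° (mod 360)
a = 243*cos(65°) = 102.6962
b = 243*sin(65°) = 220.2328

243 cis(65°) = 102.6962 + 220.2328i


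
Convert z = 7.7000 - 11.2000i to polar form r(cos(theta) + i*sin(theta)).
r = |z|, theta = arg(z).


r = sqrt(59.29+125.44) = sqrt(184.73) = 13.5915
theta = atan2(-11.2, 7.7) = -55.4915 degrees

r = 13.5915, theta = -55.4915 degrees


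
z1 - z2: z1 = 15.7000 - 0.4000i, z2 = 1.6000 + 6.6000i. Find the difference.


Real: 15.7 - 1.6 = 14.1
Imag: -0.4 - 6.6 = -7

14.1000 - 7.0000i


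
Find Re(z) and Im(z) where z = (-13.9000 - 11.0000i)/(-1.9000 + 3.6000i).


Multiply by conjugate: (-13.9000 - 11.0000i)(-1.9000 - 3.6000i) / ((-1.9)^2 + 3.6^2)
Numerator real = -13.9*(-1.9) - (11)*3.6 = -13.19
Numerator imag = -11*(-1.9) - (-13.9)*3.6 = 70.94
Denominator = 16.57
Re(z) = -13.19/16.57 = -0.7960
Im(z) = 70.94/16.57 = 4.2812

Re(z) = -0.7960, Im(z) = 4.2812


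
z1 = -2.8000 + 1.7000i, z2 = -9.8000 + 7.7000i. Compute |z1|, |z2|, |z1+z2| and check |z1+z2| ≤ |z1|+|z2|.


|z1| = sqrt((-2.8)^2 + 1.7^2) = sqrt(10.73) = 3.2757
|z2| = sqrt((-9.8)^2 + 7.7^2) = sqrt(155.33) = 12.4631
z1+z2 = -12.6000 + 9.4000i
|z1+z2| = sqrt(247.12) = 15.7201
|z1|+|z2| = 3.2757 + 12.4631 = 15.7388

|z1+z2| = 15.7201 ≤ |z1|+|z2| = 15.7388 (verified)


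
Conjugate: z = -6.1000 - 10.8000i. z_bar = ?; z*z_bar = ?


z_bar = -6.1000 + 10.8000i
z*z_bar = (-6.1)^2 + (-10.8)^2 = 37.21 + 116.64 = 153.85

z_bar = -6.1000 + 10.8000i, z*z_bar = 153.85


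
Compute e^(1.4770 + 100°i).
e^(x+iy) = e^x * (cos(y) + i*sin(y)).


e^1.4770 = 4.3798
cos(100°) = -0.173648
sin(100°) = 0.9848
Real = 4.3798*(-0.173648) = -0.7605
Imag = 4.3798*0.9848 = 4.3132

-0.7605 + 4.3132i


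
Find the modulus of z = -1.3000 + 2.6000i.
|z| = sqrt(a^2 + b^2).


|z| = sqrt((-1.3)^2 + 2.6^2) = sqrt(1.69 + 6.76) = sqrt(8.45) = 2.9069

|z| = 2.9069


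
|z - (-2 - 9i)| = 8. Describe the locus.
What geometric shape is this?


|z - z0| = r is a circle with center z0 and radius r.
Center = (-2, -9), radius = 8

Circle with center (-2, -9) and radius 8


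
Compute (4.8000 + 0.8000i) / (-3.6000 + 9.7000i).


Conjugate of z2 = -3.6000 - 9.7000i
Numerator: (4.8000 + 0.8000i)(-3.6000 - 9.7000i) = -9.5200 - 49.4400i
Denominator: (-3.6)^2 + 9.7^2 = 107.05
Result = (-9.5200 - 49.4400i)/107.05

-0.0889 - 0.4618i


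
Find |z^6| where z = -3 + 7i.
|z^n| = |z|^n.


|z| = sqrt(9+49) = sqrt(58) = 7.6158
|z^6| = |z|^6 = (sqrt(58))^6 = 58^3 = 195112

|z^6| = 195112


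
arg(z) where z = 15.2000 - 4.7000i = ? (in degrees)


Re = 15.2, Im = -4.7
arg = atan2(-4.7, 15.2) = -17.1822 degrees

arg(z) = -17.1822 degrees


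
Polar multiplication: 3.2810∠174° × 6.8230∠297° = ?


r = 3.2810 * 6.8230 = 22.3863
theta = 174° + 297° = 471° = 111° (mod 360)

22.3863 cis(111°)


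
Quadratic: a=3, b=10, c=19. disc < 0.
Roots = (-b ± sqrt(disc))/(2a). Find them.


disc = 10^2 - 4*3*19 = 100 - 228 = -128
sqrt(|disc|) = sqrt(128) = 11.3137
Real part = -10/(2*3) = -1.6667
Imag part = 11.3137/(2*3) = 1.8856

-1.6667 ± 1.8856i


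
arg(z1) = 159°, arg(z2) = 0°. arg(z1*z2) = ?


arg(z1*z2) = 159° + 0° = 159°
Normalized to (-180°, 180°]: 159°

159°


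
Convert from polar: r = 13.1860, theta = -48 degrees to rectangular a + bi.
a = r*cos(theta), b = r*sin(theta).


a = 13.1860*cos(-48°) = 13.1860*0.669131 = 8.8232
b = 13.1860*sin(-48°) = 13.1860*(-0.743145) = -9.7991

8.8232 - 9.7991i


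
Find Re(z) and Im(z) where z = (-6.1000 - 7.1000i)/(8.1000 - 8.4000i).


Multiply by conjugate: (-6.1000 - 7.1000i)(8.1000 + 8.4000i) / (8.1^2 + (-8.4)^2)
Numerator real = -6.1*8.1 - (7.1)*(-8.4) = 10.23
Numerator imag = -7.1*8.1 - (-6.1)*(-8.4) = -108.75
Denominator = 136.17
Re(z) = 10.23/136.17 = 0.0751
Im(z) = -108.75/136.17 = -0.7986

Re(z) = 0.0751, Im(z) = -0.7986


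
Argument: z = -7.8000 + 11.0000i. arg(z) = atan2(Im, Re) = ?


Re = -7.8, Im = 11
arg = atan2(11, -7.8) = 125.3401 degrees

arg(z) = 125.3401 degrees


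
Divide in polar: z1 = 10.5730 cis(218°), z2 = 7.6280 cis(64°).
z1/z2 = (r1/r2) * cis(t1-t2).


r = 10.5730 / 7.6280 = 1.3861
theta = 218° - 64° = 154° = 154° (mod 360)

1.3861 cis(154°)


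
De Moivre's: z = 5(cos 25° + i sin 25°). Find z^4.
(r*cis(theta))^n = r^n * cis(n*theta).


r^4 = 5^4 = 625
n*theta = 4*25° = 100° = 100° (mod 360)
a = 625*cos(100°) = -108.5301
b = 625*sin(100°) = 615.5048

625 cis(100°) = -108.5301 + 615.5048i
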